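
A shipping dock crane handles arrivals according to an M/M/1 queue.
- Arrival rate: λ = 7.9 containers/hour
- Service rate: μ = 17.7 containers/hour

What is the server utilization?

Server utilization: ρ = λ/μ
ρ = 7.9/17.7 = 0.4463
The server is busy 44.63% of the time.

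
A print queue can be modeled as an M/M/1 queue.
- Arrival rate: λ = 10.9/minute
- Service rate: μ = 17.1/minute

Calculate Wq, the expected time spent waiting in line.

First, compute utilization: ρ = λ/μ = 10.9/17.1 = 0.6374
For M/M/1: Wq = λ/(μ(μ-λ))
Wq = 10.9/(17.1 × (17.1-10.9))
Wq = 10.9/(17.1 × 6.20)
Wq = 0.1028 minutes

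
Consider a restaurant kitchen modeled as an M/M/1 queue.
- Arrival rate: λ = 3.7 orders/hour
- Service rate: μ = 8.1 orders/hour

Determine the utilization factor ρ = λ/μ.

Server utilization: ρ = λ/μ
ρ = 3.7/8.1 = 0.4568
The server is busy 45.68% of the time.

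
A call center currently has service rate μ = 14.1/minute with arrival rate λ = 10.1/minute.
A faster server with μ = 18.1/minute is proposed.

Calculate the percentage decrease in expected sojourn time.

System 1: ρ₁ = 10.1/14.1 = 0.7163, W₁ = 1/(14.1-10.1) = 0.2500
System 2: ρ₂ = 10.1/18.1 = 0.5580, W₂ = 1/(18.1-10.1) = 0.1250
Improvement: (W₁-W₂)/W₁ = (0.2500-0.1250)/0.2500 = 50.00%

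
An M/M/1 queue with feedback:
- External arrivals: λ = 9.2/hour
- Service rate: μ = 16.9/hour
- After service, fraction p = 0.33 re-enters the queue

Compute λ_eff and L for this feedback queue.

Effective arrival rate: λ_eff = λ/(1-p) = 9.2/(1-0.33) = 9.2/0.67 = 13.731343
ρ = λ_eff/μ = 13.731343/16.9 = 0.812506
L = ρ/(1-ρ) = 0.812506/(1-0.812506) = 4.3335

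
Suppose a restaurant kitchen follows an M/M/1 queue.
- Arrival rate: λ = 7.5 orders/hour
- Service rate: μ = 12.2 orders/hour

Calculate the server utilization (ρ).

Server utilization: ρ = λ/μ
ρ = 7.5/12.2 = 0.6148
The server is busy 61.48% of the time.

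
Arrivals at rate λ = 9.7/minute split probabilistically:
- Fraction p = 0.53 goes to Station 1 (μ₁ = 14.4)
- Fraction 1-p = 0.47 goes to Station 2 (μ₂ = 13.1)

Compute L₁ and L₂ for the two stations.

Effective rates: λ₁ = 9.7×0.53 = 5.141, λ₂ = 9.7×0.47 = 4.559
Station 1: ρ₁ = 5.141/14.4 = 0.3570, L₁ = ρ₁/(1-ρ₁) = 0.3570/(1-0.3570) = 0.5552
Station 2: ρ₂ = 4.559/13.1 = 0.34802, L₂ = ρ₂/(1-ρ₂) = 0.34802/(1-0.34802) = 0.5338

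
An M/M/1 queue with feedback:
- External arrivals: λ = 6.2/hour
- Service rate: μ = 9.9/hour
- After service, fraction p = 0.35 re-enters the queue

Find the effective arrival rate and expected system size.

Effective arrival rate: λ_eff = λ/(1-p) = 6.2/(1-0.35) = 6.2/0.65 = 9.53846
ρ = λ_eff/μ = 9.53846/9.9 = 0.963481
L = ρ/(1-ρ) = 0.963481/(1-0.963481) = 26.3830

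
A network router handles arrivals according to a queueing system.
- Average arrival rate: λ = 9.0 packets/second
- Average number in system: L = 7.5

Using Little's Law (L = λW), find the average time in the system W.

Little's Law: L = λW, so W = L/λ
W = 7.5/9.0 = 0.8333 seconds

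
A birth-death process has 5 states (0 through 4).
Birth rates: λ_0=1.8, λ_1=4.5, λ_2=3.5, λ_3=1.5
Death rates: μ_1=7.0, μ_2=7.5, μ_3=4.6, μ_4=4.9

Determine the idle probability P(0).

Ratios P(n)/P(0) = (λ₀···λₙ₋₁)/(μ₁···μₙ):
P(1)/P(0) = (1.8)/(7.0) = 0.25714
P(2)/P(0) = (1.8×4.5)/(7.0×7.5) = 0.15429
P(3)/P(0) = (1.8×4.5×3.5)/(7.0×7.5×4.6) = 0.11739
P(4)/P(0) = (1.8×4.5×3.5×1.5)/(7.0×7.5×4.6×4.9) = 0.035936

Normalization: ∑ P(n) = 1
P(0) × (1.0000 + 0.25714 + 0.15429 + 0.11739 + 0.035936) = 1
P(0) × 1.5648 = 1
P(0) = 1/1.5648 = 0.6391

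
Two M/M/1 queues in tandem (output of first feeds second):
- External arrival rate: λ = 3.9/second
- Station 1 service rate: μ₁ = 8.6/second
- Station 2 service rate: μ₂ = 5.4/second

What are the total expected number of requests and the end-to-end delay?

By Jackson's theorem, each station behaves as independent M/M/1.
Station 1: ρ₁ = 3.9/8.6 = 0.4535, L₁ = ρ₁/(1-ρ₁) = λ/(μ₁-λ) = 3.9/4.70 = 0.8298
Station 2: ρ₂ = 3.9/5.4 = 0.7222, L₂ = ρ₂/(1-ρ₂) = λ/(μ₂-λ) = 3.9/1.50 = 2.6000
Total: L = L₁ + L₂ = 0.8298 + 2.6000 = 3.4298
W = L/λ = 3.4298/3.9 = 0.8794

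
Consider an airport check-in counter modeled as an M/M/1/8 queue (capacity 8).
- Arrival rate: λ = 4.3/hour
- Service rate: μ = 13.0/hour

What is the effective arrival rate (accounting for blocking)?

ρ = λ/μ = 4.3/13.0 = 0.33077
P₀ = (1-ρ)/(1-ρ^(K+1)) = (1-0.33077)/(1-0.33077^9) = 0.66923/0.99995 = 0.6693
P_K = P₀×ρ^K = 0.66926 × 0.33077^8 = 0.66926 × 0.00014329 = 0.00009590
λ_eff = λ(1-P_K) = 4.3 × (1 - 0.00009590) = 4.3 × 0.9999 = 4.2996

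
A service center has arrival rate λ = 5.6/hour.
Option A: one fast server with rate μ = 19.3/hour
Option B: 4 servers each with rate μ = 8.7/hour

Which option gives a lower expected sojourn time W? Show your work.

Option A: single server μ = 19.3 (M/M/1)
  ρ_A = 5.6/19.3 = 0.2902
  W_A = 1/(μ-λ) = 1/(19.3-5.6) = 1/13.70 = 0.07299

Option B: 4 servers μ = 8.7 (M/M/4)
  ρ_B = λ/(cμ) = 5.6/(4×8.7) = 0.1609
  Offered load a = λ/μ = cρ = 5.6/8.7 = 0.6437
  P₀ = [ Σₙ₌₀^3 aⁿ/n! + a^4/(4!(1-ρ)) ]⁻¹
  Σ = a^0/0! + a^1/1! + a^2/2! + a^3/3! = 1.0000 + 0.64368 + 0.20716 + 0.044448 = 1.8953
  a^4/(4!(1-ρ)) = 0.17166/(24 × 0.83908) = 0.008524
  P₀ = 1/(1.8953 + 0.008524) = 0.5253
  Lq = P₀·a^4·ρ / (4!(1-ρ)²) = 0.52526 × 0.17166 × 0.16092 / (24 × 0.70406) = 0.0008587
  Wq_B = Lq/λ = 0.0008587/5.6 = 0.0001533
  W_B = Wq_B + 1/μ = 0.0001533 + 0.1149 = 0.1151

Since W_A = 0.07299 < W_B = 0.1151, Option A (single fast server) has the shorter time in system.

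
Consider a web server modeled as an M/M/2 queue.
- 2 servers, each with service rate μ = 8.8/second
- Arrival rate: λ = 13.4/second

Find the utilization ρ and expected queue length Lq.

Traffic intensity: ρ = λ/(cμ) = 13.4/(2×8.8) = 0.7614
Since ρ = 0.7614 < 1, system is stable.
Offered load a = λ/μ = cρ = 13.4/8.8 = 1.5227
P₀ = [ Σₙ₌₀^1 aⁿ/n! + a^2/(2!(1-ρ)) ]⁻¹
Σ = a^0/0! + a^1/1! = 1.0000 + 1.5227 = 2.5227
a^2/(2!(1-ρ)) = 2.3187/(2 × 0.23864) = 4.8582
P₀ = 1/(2.5227 + 4.8582) = 0.1355
Lq = P₀·a^2·ρ / (2!(1-ρ)²) = 0.13548 × 2.3187 × 0.76136 / (2 × 0.056947) = 2.1000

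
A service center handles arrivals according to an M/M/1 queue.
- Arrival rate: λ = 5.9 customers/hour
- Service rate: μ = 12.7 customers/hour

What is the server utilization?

Server utilization: ρ = λ/μ
ρ = 5.9/12.7 = 0.4646
The server is busy 46.46% of the time.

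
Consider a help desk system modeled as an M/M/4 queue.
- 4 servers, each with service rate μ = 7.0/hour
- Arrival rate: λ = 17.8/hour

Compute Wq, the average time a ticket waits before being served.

Traffic intensity: ρ = λ/(cμ) = 17.8/(4×7.0) = 0.6357
Since ρ = 0.6357 < 1, system is stable.
Offered load a = λ/μ = cρ = 17.8/7.0 = 2.5429
P₀ = [ Σₙ₌₀^3 aⁿ/n! + a^4/(4!(1-ρ)) ]⁻¹
Σ = a^0/0! + a^1/1! + a^2/2! + a^3/3! = 1.00000 + 2.54286 + 3.23306 + 2.74040 = 9.5163
a^4/(4!(1-ρ)) = 41.8107/(24 × 0.364286) = 4.7823
P₀ = 1/(9.5163 + 4.7823) = 0.06994
Lq = P₀·a^4·ρ / (4!(1-ρ)²) = 0.06994 × 41.8107 × 0.6357 / (24 × 0.1327) = 0.5837
Wq = Lq/λ = 0.5837/17.8 = 0.03279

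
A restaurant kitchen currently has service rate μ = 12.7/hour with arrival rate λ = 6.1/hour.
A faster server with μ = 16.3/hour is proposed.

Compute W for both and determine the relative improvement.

System 1: ρ₁ = 6.1/12.7 = 0.4803, W₁ = 1/(12.7-6.1) = 0.1515
System 2: ρ₂ = 6.1/16.3 = 0.3742, W₂ = 1/(16.3-6.1) = 0.09804
Improvement: (W₁-W₂)/W₁ = (0.1515-0.09804)/0.1515 = 35.29%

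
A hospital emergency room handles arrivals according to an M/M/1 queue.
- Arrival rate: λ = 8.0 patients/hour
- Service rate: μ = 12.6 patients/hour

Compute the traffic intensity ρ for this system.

Server utilization: ρ = λ/μ
ρ = 8.0/12.6 = 0.6349
The server is busy 63.49% of the time.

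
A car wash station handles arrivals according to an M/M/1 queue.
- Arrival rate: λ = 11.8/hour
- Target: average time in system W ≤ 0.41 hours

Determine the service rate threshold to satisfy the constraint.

For M/M/1: W = 1/(μ-λ)
Need W ≤ 0.41, so 1/(μ-λ) ≤ 0.41
μ - λ ≥ 1/0.41 = 2.4390
μ ≥ 11.8 + 2.4390 = 14.2390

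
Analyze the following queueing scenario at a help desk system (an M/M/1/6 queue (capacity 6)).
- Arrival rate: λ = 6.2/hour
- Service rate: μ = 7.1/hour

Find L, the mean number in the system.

ρ = λ/μ = 6.2/7.1 = 0.87324
P₀ = (1-ρ)/(1-ρ^(K+1)) = (1-0.87324)/(1-0.87324^7) = 0.1268/0.6128 = 0.2069
P_K = P₀×ρ^K = 0.20685 × 0.87324^6 = 0.20685 × 0.44341 = 0.09172
L = ρ[1 - (K+1)ρ^K + Kρ^(K+1)] / [(1-ρ)(1-ρ^(K+1))]
L = 0.87324 × (1 - 7×0.4434062 + 6×0.3872000) / ((1 - 0.87324) × (1 - 0.3872000)) = 2.4659 tickets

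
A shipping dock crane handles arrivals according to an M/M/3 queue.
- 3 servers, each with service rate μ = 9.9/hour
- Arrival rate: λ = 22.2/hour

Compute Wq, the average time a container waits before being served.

Traffic intensity: ρ = λ/(cμ) = 22.2/(3×9.9) = 0.7475
Since ρ = 0.7475 < 1, system is stable.
Offered load a = λ/μ = cρ = 22.2/9.9 = 2.2424
P₀ = [ Σₙ₌₀^2 aⁿ/n! + a^3/(3!(1-ρ)) ]⁻¹
Σ = a^0/0! + a^1/1! + a^2/2! = 1.00000 + 2.24242 + 2.51423 = 5.7567
a^3/(3!(1-ρ)) = 11.27596/(6 × 0.2525253) = 7.4421
P₀ = 1/(5.7567 + 7.4421) = 0.07576
Lq = P₀·a^3·ρ / (3!(1-ρ)²) = 0.075765 × 11.2760 × 0.74747 / (6 × 0.063769) = 1.6690
Wq = Lq/λ = 1.6690/22.2 = 0.07518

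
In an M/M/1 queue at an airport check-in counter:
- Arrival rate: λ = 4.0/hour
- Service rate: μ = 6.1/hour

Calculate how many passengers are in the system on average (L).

ρ = λ/μ = 4.0/6.1 = 0.6557
For M/M/1: L = λ/(μ-λ)
L = 4.0/(6.1-4.0) = 4.0/2.10
L = 1.9048 passengers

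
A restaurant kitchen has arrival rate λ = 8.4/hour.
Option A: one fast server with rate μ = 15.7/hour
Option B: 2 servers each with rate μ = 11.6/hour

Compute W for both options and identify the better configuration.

Option A: single server μ = 15.7 (M/M/1)
  ρ_A = 8.4/15.7 = 0.5350
  W_A = 1/(μ-λ) = 1/(15.7-8.4) = 1/7.30 = 0.1370

Option B: 2 servers μ = 11.6 (M/M/2)
  ρ_B = λ/(cμ) = 8.4/(2×11.6) = 0.3621
  Offered load a = λ/μ = cρ = 8.4/11.6 = 0.7241
  P₀ = [ Σₙ₌₀^1 aⁿ/n! + a^2/(2!(1-ρ)) ]⁻¹
  Σ = a^0/0! + a^1/1! = 1.0000 + 0.7241 = 1.7241
  a^2/(2!(1-ρ)) = 0.5244/(2 × 0.6379) = 0.4110
  P₀ = 1/(1.7241 + 0.4110) = 0.4684
  Lq = P₀·a^2·ρ / (2!(1-ρ)²) = 0.4684 × 0.5244 × 0.3621 / (2 × 0.4070) = 0.1093
  Wq_B = Lq/λ = 0.10925/8.4 = 0.013006
  W_B = Wq_B + 1/μ = 0.013006 + 0.086207 = 0.09921

Since W_B = 0.09921 < W_A = 0.1370, Option B (multiple servers) has the shorter time in system.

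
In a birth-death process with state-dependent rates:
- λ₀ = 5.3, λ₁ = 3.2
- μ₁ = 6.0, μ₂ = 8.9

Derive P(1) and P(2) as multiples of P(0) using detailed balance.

Balance equations:
State 0: λ₀P₀ = μ₁P₁ → P₁ = (λ₀/μ₁)P₀ = (5.3/6.0)P₀ = 0.8833P₀
State 1: P₂ = (λ₀λ₁)/(μ₁μ₂)P₀ = (5.3×3.2)/(6.0×8.9)P₀ = 0.3176P₀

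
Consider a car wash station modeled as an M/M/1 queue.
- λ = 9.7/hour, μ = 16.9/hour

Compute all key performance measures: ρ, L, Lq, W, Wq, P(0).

Step 1: ρ = λ/μ = 9.7/16.9 = 0.5740
Step 2: L = λ/(μ-λ) = 9.7/7.20 = 1.3472
Step 3: Lq = λ²/(μ(μ-λ)) = 94.09/(16.9×7.20) = 0.7733
Step 4: W = 1/(μ-λ) = 1/7.20 = 0.13889
Step 5: Wq = λ/(μ(μ-λ)) = 9.7/(16.9×7.20) = 0.07972
Step 6: P(0) = 1-ρ = 0.4260
Verify: L = λW = 9.7×0.13889 = 1.3472 ✔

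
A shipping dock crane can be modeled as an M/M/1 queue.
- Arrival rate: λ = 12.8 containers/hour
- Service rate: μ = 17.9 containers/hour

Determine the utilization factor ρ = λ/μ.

Server utilization: ρ = λ/μ
ρ = 12.8/17.9 = 0.7151
The server is busy 71.51% of the time.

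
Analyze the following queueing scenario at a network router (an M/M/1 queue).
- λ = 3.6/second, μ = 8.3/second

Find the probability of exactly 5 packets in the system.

ρ = λ/μ = 3.6/8.3 = 0.43373
P(n) = (1-ρ)ρⁿ
P(5) = (1-0.43373) × 0.43373^5
P(5) = 0.56627 × 0.015350
P(5) = 0.008692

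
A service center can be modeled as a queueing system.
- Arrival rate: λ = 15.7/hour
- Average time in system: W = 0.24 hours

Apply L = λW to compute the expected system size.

Little's Law: L = λW
L = 15.7 × 0.24 = 3.7680 customers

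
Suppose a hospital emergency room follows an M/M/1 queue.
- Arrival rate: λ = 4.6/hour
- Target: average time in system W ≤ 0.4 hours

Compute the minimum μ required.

For M/M/1: W = 1/(μ-λ)
Need W ≤ 0.4, so 1/(μ-λ) ≤ 0.4
μ - λ ≥ 1/0.4 = 2.5000
μ ≥ 4.6 + 2.5000 = 7.1000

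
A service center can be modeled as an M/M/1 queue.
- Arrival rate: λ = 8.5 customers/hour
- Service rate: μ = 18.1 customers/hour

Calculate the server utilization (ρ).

Server utilization: ρ = λ/μ
ρ = 8.5/18.1 = 0.4696
The server is busy 46.96% of the time.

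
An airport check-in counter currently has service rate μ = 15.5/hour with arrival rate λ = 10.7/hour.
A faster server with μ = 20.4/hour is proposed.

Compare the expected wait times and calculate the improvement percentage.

System 1: ρ₁ = 10.7/15.5 = 0.6903, W₁ = 1/(15.5-10.7) = 0.20833
System 2: ρ₂ = 10.7/20.4 = 0.5245, W₂ = 1/(20.4-10.7) = 0.10309
Improvement: (W₁-W₂)/W₁ = (0.20833-0.10309)/0.20833 = 50.52%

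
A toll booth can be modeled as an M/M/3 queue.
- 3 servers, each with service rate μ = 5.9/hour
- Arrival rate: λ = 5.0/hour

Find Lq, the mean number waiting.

Traffic intensity: ρ = λ/(cμ) = 5.0/(3×5.9) = 0.2825
Since ρ = 0.2825 < 1, system is stable.
Offered load a = λ/μ = cρ = 5.0/5.9 = 0.8475
P₀ = [ Σₙ₌₀^2 aⁿ/n! + a^3/(3!(1-ρ)) ]⁻¹
Σ = a^0/0! + a^1/1! + a^2/2! = 1.000000 + 0.8474576 + 0.3590922 = 2.2065
a^3/(3!(1-ρ)) = 0.6086/(6 × 0.7175) = 0.1414
P₀ = 1/(2.2065 + 0.1414) = 0.4259
Lq = P₀·a^3·ρ / (3!(1-ρ)²) = 0.4259 × 0.6086 × 0.2825 / (6 × 0.5148) = 0.02371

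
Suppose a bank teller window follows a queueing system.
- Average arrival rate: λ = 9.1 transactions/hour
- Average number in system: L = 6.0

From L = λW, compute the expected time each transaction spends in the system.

Little's Law: L = λW, so W = L/λ
W = 6.0/9.1 = 0.6593 hours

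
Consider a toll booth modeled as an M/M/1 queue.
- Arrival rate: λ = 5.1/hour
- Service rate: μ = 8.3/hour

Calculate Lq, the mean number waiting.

ρ = λ/μ = 5.1/8.3 = 0.6145
For M/M/1: Lq = λ²/(μ(μ-λ))
Lq = 26.01/(8.3 × 3.20)
Lq = 0.9793 vehicles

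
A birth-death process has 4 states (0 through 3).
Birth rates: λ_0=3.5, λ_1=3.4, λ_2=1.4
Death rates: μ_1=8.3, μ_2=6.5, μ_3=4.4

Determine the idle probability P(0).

Ratios P(n)/P(0) = (λ₀···λₙ₋₁)/(μ₁···μₙ):
P(1)/P(0) = (3.5)/(8.3) = 0.42169
P(2)/P(0) = (3.5×3.4)/(8.3×6.5) = 0.22057
P(3)/P(0) = (3.5×3.4×1.4)/(8.3×6.5×4.4) = 0.070183

Normalization: ∑ P(n) = 1
P(0) × (1.0000 + 0.42169 + 0.22057 + 0.070183) = 1
P(0) × 1.7124 = 1
P(0) = 1/1.7124 = 0.5840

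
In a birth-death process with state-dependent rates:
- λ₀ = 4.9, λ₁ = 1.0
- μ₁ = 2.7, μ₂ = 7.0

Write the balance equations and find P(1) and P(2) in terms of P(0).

Balance equations:
State 0: λ₀P₀ = μ₁P₁ → P₁ = (λ₀/μ₁)P₀ = (4.9/2.7)P₀ = 1.8148P₀
State 1: P₂ = (λ₀λ₁)/(μ₁μ₂)P₀ = (4.9×1.0)/(2.7×7.0)P₀ = 0.2593P₀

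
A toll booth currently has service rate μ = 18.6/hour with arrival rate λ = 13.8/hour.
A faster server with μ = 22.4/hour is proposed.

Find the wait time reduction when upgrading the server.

System 1: ρ₁ = 13.8/18.6 = 0.7419, W₁ = 1/(18.6-13.8) = 0.208333
System 2: ρ₂ = 13.8/22.4 = 0.6161, W₂ = 1/(22.4-13.8) = 0.116279
Improvement: (W₁-W₂)/W₁ = (0.208333-0.116279)/0.208333 = 44.19%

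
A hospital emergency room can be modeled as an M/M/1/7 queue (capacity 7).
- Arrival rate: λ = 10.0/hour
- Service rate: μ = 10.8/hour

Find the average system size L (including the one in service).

ρ = λ/μ = 10.0/10.8 = 0.925926
P₀ = (1-ρ)/(1-ρ^(K+1)) = (1-0.925926)/(1-0.925926^8) = 0.07407/0.4597 = 0.1611
P_K = P₀×ρ^K = 0.16112 × 0.925926^7 = 0.16112 × 0.58349 = 0.09401
L = ρ[1 - (K+1)ρ^K + Kρ^(K+1)] / [(1-ρ)(1-ρ^(K+1))]
L = 0.925926 × (1 - 8×0.5834907 + 7×0.5402692) / ((1 - 0.925926) × (1 - 0.5402692)) = 3.0985 patients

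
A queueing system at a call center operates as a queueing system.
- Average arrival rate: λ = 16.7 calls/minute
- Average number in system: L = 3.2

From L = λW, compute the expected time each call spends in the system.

Little's Law: L = λW, so W = L/λ
W = 3.2/16.7 = 0.1916 minutes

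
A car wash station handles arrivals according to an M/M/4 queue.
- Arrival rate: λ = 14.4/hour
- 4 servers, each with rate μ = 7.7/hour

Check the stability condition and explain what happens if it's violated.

Stability requires ρ = λ/(cμ) < 1
ρ = 14.4/(4 × 7.7) = 14.4/30.80 = 0.4675
Since 0.4675 < 1, the system is STABLE.
The servers are busy 46.75% of the time.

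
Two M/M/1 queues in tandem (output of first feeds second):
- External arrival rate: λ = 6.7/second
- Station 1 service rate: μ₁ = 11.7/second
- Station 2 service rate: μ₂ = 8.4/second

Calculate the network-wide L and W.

By Jackson's theorem, each station behaves as independent M/M/1.
Station 1: ρ₁ = 6.7/11.7 = 0.5726, L₁ = ρ₁/(1-ρ₁) = λ/(μ₁-λ) = 6.7/5.00 = 1.3400
Station 2: ρ₂ = 6.7/8.4 = 0.7976, L₂ = ρ₂/(1-ρ₂) = λ/(μ₂-λ) = 6.7/1.70 = 3.9412
Total: L = L₁ + L₂ = 1.3400 + 3.9412 = 5.2812
W = L/λ = 5.2812/6.7 = 0.7882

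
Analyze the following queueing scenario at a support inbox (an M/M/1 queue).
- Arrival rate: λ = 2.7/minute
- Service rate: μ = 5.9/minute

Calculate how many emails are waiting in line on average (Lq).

ρ = λ/μ = 2.7/5.9 = 0.4576
For M/M/1: Lq = λ²/(μ(μ-λ))
Lq = 7.29/(5.9 × 3.20)
Lq = 0.3861 emails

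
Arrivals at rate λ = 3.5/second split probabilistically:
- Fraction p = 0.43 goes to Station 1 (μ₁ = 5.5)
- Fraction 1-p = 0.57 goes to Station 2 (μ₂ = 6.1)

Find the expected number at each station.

Effective rates: λ₁ = 3.5×0.43 = 1.505, λ₂ = 3.5×0.57 = 1.995
Station 1: ρ₁ = 1.505/5.5 = 0.2736, L₁ = ρ₁/(1-ρ₁) = 0.2736/(1-0.2736) = 0.3767
Station 2: ρ₂ = 1.995/6.1 = 0.32705, L₂ = ρ₂/(1-ρ₂) = 0.32705/(1-0.32705) = 0.4860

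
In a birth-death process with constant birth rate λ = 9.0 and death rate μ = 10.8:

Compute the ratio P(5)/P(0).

For constant rates: P(n)/P(0) = (λ/μ)^n
P(5)/P(0) = (9.0/10.8)^5 = 0.83333^5 = 0.4019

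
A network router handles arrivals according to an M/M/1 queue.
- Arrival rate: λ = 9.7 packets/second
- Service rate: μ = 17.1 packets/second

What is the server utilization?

Server utilization: ρ = λ/μ
ρ = 9.7/17.1 = 0.5673
The server is busy 56.73% of the time.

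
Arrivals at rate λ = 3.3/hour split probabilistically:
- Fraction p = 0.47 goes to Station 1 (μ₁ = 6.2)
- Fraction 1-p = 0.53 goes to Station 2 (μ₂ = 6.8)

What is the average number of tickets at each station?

Effective rates: λ₁ = 3.3×0.47 = 1.551, λ₂ = 3.3×0.53 = 1.749
Station 1: ρ₁ = 1.551/6.2 = 0.25016, L₁ = ρ₁/(1-ρ₁) = 0.25016/(1-0.25016) = 0.3336
Station 2: ρ₂ = 1.749/6.8 = 0.2572, L₂ = ρ₂/(1-ρ₂) = 0.2572/(1-0.2572) = 0.3463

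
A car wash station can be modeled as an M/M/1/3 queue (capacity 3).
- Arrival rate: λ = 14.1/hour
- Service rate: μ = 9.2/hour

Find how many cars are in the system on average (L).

ρ = λ/μ = 14.1/9.2 = 1.5326
P₀ = (1-ρ)/(1-ρ^(K+1)) = (1-1.5326)/(1-1.5326^4) = -0.5326/-4.5172 = 0.1179
P_K = P₀×ρ^K = 0.1179 × 1.5326^3 = 0.1179 × 3.5999 = 0.4244
L = ρ[1 - (K+1)ρ^K + Kρ^(K+1)] / [(1-ρ)(1-ρ^(K+1))]
L = 1.5326 × (1 - 4×3.5999 + 3×5.5172) / ((1 - 1.5326) × (1 - 5.5172)) = 2.0079 cars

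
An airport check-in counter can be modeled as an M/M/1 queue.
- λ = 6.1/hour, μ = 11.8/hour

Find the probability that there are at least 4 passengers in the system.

ρ = λ/μ = 6.1/11.8 = 0.51695
P(N ≥ n) = ρⁿ
P(N ≥ 4) = 0.51695^4
P(N ≥ 4) = 0.07142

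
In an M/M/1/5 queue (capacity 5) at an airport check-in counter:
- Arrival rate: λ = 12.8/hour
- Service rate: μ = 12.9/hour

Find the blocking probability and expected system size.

ρ = λ/μ = 12.8/12.9 = 0.99225
P₀ = (1-ρ)/(1-ρ^(K+1)) = (1-0.99225)/(1-0.99225^6) = 0.007750/0.04561 = 0.1699
P_K = P₀×ρ^K = 0.1699 × 0.99225^5 = 0.1699 × 0.9618 = 0.1634
Blocking probability P_5 = 0.1634 (16.34%)
L = ρ[1 - (K+1)ρ^K + Kρ^(K+1)] / [(1-ρ)(1-ρ^(K+1))]
L = 0.99225 × (1 - 6×0.96184599 + 5×0.95439168) / ((1 - 0.99225) × (1 - 0.95439168)) = 2.4773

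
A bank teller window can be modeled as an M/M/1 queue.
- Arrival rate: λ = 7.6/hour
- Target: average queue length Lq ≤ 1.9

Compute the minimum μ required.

For M/M/1: Lq = λ²/(μ(μ-λ))
Need Lq ≤ 1.9, i.e. μ(μ-λ) ≥ λ²/1.9
μ² - 7.6μ - 57.76/1.9 ≥ 0  →  μ² - 7.6μ - 30.4000 ≥ 0
Quadratic formula (positive root): μ = [λ + √(λ² + 4×30.4000)]/2
Discriminant: 57.76 + 4×30.4000 = 179.3600, √179.3600 = 13.39254
μ ≥ (7.6 + 13.39254)/2 = 10.4963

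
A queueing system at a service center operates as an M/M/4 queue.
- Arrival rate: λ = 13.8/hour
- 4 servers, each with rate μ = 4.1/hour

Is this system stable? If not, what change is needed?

Stability requires ρ = λ/(cμ) < 1
ρ = 13.8/(4 × 4.1) = 13.8/16.40 = 0.8415
Since 0.8415 < 1, the system is STABLE.
The servers are busy 84.15% of the time.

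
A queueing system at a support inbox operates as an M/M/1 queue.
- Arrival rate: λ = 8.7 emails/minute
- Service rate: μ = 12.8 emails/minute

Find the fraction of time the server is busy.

Server utilization: ρ = λ/μ
ρ = 8.7/12.8 = 0.6797
The server is busy 67.97% of the time.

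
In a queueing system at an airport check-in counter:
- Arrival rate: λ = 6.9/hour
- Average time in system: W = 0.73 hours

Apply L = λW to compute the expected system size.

Little's Law: L = λW
L = 6.9 × 0.73 = 5.0370 passengers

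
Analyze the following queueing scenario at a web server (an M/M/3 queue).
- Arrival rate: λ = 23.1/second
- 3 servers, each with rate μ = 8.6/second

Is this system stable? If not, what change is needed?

Stability requires ρ = λ/(cμ) < 1
ρ = 23.1/(3 × 8.6) = 23.1/25.80 = 0.8953
Since 0.8953 < 1, the system is STABLE.
The servers are busy 89.53% of the time.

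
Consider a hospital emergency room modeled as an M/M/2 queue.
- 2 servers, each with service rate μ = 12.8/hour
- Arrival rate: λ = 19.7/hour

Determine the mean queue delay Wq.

Traffic intensity: ρ = λ/(cμ) = 19.7/(2×12.8) = 0.7695
Since ρ = 0.7695 < 1, system is stable.
Offered load a = λ/μ = cρ = 19.7/12.8 = 1.5391
P₀ = [ Σₙ₌₀^1 aⁿ/n! + a^2/(2!(1-ρ)) ]⁻¹
Σ = a^0/0! + a^1/1! = 1.0000 + 1.5391 = 2.5391
a^2/(2!(1-ρ)) = 2.36871/(2 × 0.230469) = 5.1389
P₀ = 1/(2.5391 + 5.1389) = 0.1302
Lq = P₀·a^2·ρ / (2!(1-ρ)²) = 0.130243 × 2.36871 × 0.769531 / (2 × 0.0531158) = 2.2348
Wq = Lq/λ = 2.2348/19.7 = 0.1134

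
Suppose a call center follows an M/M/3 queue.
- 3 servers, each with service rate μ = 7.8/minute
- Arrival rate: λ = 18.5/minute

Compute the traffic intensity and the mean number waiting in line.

Traffic intensity: ρ = λ/(cμ) = 18.5/(3×7.8) = 0.7906
Since ρ = 0.7906 < 1, system is stable.
Offered load a = λ/μ = cρ = 18.5/7.8 = 2.3718
P₀ = [ Σₙ₌₀^2 aⁿ/n! + a^3/(3!(1-ρ)) ]⁻¹
Σ = a^0/0! + a^1/1! + a^2/2! = 1.0000 + 2.3718 + 2.8127 = 6.1845
a^3/(3!(1-ρ)) = 13.3423/(6 × 0.209402) = 10.6194
P₀ = 1/(6.1845 + 10.6194) = 0.05951
Lq = P₀·a^3·ρ / (3!(1-ρ)²) = 0.059510 × 13.3423 × 0.79060 / (6 × 0.043849) = 2.3860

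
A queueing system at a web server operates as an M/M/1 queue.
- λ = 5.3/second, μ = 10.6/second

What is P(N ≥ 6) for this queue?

ρ = λ/μ = 5.3/10.6 = 0.5000
P(N ≥ n) = ρⁿ
P(N ≥ 6) = 0.5000^6
P(N ≥ 6) = 0.01562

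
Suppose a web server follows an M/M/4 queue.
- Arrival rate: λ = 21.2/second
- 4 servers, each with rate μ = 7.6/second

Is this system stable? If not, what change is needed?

Stability requires ρ = λ/(cμ) < 1
ρ = 21.2/(4 × 7.6) = 21.2/30.40 = 0.6974
Since 0.6974 < 1, the system is STABLE.
The servers are busy 69.74% of the time.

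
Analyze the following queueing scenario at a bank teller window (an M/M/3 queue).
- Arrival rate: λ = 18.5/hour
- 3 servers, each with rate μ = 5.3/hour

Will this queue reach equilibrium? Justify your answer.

Stability requires ρ = λ/(cμ) < 1
ρ = 18.5/(3 × 5.3) = 18.5/15.90 = 1.1635
Since 1.1635 ≥ 1, the system is UNSTABLE.
Need c > λ/μ = 18.5/5.3 = 3.49.
Minimum servers needed: c = 4.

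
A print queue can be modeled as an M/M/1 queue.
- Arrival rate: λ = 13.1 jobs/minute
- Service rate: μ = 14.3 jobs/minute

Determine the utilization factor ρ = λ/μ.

Server utilization: ρ = λ/μ
ρ = 13.1/14.3 = 0.9161
The server is busy 91.61% of the time.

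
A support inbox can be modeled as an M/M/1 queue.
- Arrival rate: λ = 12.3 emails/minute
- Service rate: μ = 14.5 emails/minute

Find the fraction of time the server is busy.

Server utilization: ρ = λ/μ
ρ = 12.3/14.5 = 0.8483
The server is busy 84.83% of the time.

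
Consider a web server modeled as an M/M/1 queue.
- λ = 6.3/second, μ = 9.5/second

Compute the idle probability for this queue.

ρ = λ/μ = 6.3/9.5 = 0.6632
P(0) = 1 - ρ = 1 - 0.6632 = 0.3368
The server is idle 33.68% of the time.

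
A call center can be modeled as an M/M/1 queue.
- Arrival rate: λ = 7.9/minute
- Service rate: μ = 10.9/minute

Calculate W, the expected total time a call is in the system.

First, compute utilization: ρ = λ/μ = 7.9/10.9 = 0.7248
For M/M/1: W = 1/(μ-λ)
W = 1/(10.9-7.9) = 1/3.00
W = 0.3333 minutes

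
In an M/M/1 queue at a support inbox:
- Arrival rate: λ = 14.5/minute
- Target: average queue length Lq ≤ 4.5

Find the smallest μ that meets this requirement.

For M/M/1: Lq = λ²/(μ(μ-λ))
Need Lq ≤ 4.5, i.e. μ(μ-λ) ≥ λ²/4.5
μ² - 14.5μ - 210.25/4.5 ≥ 0  →  μ² - 14.5μ - 46.72222 ≥ 0
Quadratic formula (positive root): μ = [λ + √(λ² + 4×46.72222)]/2
Discriminant: 210.25 + 4×46.72222 = 397.1389, √397.1389 = 19.9283
μ ≥ (14.5 + 19.9283)/2 = 17.2142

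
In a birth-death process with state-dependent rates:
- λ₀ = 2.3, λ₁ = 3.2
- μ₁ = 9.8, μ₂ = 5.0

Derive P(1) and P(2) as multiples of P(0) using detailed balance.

Balance equations:
State 0: λ₀P₀ = μ₁P₁ → P₁ = (λ₀/μ₁)P₀ = (2.3/9.8)P₀ = 0.2347P₀
State 1: P₂ = (λ₀λ₁)/(μ₁μ₂)P₀ = (2.3×3.2)/(9.8×5.0)P₀ = 0.1502P₀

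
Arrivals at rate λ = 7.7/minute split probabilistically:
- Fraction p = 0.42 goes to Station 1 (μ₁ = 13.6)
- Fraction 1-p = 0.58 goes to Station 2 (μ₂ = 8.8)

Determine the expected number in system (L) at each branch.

Effective rates: λ₁ = 7.7×0.42 = 3.234, λ₂ = 7.7×0.58 = 4.466
Station 1: ρ₁ = 3.234/13.6 = 0.2378, L₁ = ρ₁/(1-ρ₁) = 0.2378/(1-0.2378) = 0.3120
Station 2: ρ₂ = 4.466/8.8 = 0.5075, L₂ = ρ₂/(1-ρ₂) = 0.5075/(1-0.5075) = 1.0305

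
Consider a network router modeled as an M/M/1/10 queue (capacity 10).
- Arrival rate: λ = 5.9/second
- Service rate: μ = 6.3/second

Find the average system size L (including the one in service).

ρ = λ/μ = 5.9/6.3 = 0.93651
P₀ = (1-ρ)/(1-ρ^(K+1)) = (1-0.93651)/(1-0.93651^11) = 0.06349/0.5140 = 0.1235
P_K = P₀×ρ^K = 0.12352 × 0.93651^10 = 0.12352 × 0.51895 = 0.06410
L = ρ[1 - (K+1)ρ^K + Kρ^(K+1)] / [(1-ρ)(1-ρ^(K+1))]
L = 0.93651 × (1 - 11×0.518948 + 10×0.486000) / ((1 - 0.93651) × (1 - 0.486000)) = 4.3497 packets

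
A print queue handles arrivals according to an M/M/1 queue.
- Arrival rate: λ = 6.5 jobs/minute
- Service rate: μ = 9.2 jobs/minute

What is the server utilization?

Server utilization: ρ = λ/μ
ρ = 6.5/9.2 = 0.7065
The server is busy 70.65% of the time.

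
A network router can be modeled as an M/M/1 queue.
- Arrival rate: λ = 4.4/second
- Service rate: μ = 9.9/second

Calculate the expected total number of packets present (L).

ρ = λ/μ = 4.4/9.9 = 0.4444
For M/M/1: L = λ/(μ-λ)
L = 4.4/(9.9-4.4) = 4.4/5.50
L = 0.8000 packets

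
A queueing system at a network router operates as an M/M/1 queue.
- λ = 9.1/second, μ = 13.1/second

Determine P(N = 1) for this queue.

ρ = λ/μ = 9.1/13.1 = 0.6947
P(n) = (1-ρ)ρⁿ
P(1) = (1-0.6947) × 0.6947^1
P(1) = 0.3053 × 0.6947
P(1) = 0.2121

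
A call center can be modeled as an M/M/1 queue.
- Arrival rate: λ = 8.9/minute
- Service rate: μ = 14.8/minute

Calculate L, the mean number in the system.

ρ = λ/μ = 8.9/14.8 = 0.6014
For M/M/1: L = λ/(μ-λ)
L = 8.9/(14.8-8.9) = 8.9/5.90
L = 1.5085 calls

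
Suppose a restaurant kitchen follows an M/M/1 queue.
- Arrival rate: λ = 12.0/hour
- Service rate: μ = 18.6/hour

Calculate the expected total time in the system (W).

First, compute utilization: ρ = λ/μ = 12.0/18.6 = 0.6452
For M/M/1: W = 1/(μ-λ)
W = 1/(18.6-12.0) = 1/6.60
W = 0.1515 hours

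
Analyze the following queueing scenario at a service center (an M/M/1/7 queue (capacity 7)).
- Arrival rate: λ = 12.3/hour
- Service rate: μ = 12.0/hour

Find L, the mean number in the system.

ρ = λ/μ = 12.3/12.0 = 1.0250
P₀ = (1-ρ)/(1-ρ^(K+1)) = (1-1.0250)/(1-1.0250^8) = -0.02500/-0.2184 = 0.1145
P_K = P₀×ρ^K = 0.1145 × 1.0250^7 = 0.1145 × 1.1887 = 0.1361
L = ρ[1 - (K+1)ρ^K + Kρ^(K+1)] / [(1-ρ)(1-ρ^(K+1))]
L = 1.0250 × (1 - 8×1.18868575 + 7×1.21840290) / ((1 - 1.0250) × (1 - 1.21840290)) = 3.6296 customers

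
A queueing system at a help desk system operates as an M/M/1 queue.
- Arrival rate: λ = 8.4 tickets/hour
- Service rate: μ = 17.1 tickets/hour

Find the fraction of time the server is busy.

Server utilization: ρ = λ/μ
ρ = 8.4/17.1 = 0.4912
The server is busy 49.12% of the time.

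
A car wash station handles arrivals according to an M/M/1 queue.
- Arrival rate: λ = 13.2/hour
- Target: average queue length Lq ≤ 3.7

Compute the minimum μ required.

For M/M/1: Lq = λ²/(μ(μ-λ))
Need Lq ≤ 3.7, i.e. μ(μ-λ) ≥ λ²/3.7
μ² - 13.2μ - 174.24/3.7 ≥ 0  →  μ² - 13.2μ - 47.0919 ≥ 0
Quadratic formula (positive root): μ = [λ + √(λ² + 4×47.0919)]/2
Discriminant: 174.24 + 4×47.0919 = 362.6076, √362.6076 = 19.04226
μ ≥ (13.2 + 19.04226)/2 = 16.1211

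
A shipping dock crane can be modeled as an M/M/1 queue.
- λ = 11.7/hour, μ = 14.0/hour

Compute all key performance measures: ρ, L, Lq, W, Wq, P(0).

Step 1: ρ = λ/μ = 11.7/14.0 = 0.8357
Step 2: L = λ/(μ-λ) = 11.7/2.30 = 5.0870
Step 3: Lq = λ²/(μ(μ-λ)) = 136.89/(14.0×2.30) = 4.2512
Step 4: W = 1/(μ-λ) = 1/2.30 = 0.434783
Step 5: Wq = λ/(μ(μ-λ)) = 11.7/(14.0×2.30) = 0.3634
Step 6: P(0) = 1-ρ = 0.1643
Verify: L = λW = 11.7×0.434783 = 5.0870 ✔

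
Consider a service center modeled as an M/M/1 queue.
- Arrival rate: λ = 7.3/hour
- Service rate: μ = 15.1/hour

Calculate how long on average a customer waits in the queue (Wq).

First, compute utilization: ρ = λ/μ = 7.3/15.1 = 0.4834
For M/M/1: Wq = λ/(μ(μ-λ))
Wq = 7.3/(15.1 × (15.1-7.3))
Wq = 7.3/(15.1 × 7.80)
Wq = 0.06198 hours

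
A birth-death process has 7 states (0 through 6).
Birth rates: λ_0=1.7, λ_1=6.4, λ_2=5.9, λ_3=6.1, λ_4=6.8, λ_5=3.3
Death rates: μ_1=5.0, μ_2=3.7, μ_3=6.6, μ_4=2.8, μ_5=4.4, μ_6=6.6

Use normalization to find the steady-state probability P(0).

Ratios P(n)/P(0) = (λ₀···λₙ₋₁)/(μ₁···μₙ):
P(1)/P(0) = (1.7)/(5.0) = 0.34000
P(2)/P(0) = (1.7×6.4)/(5.0×3.7) = 0.58811
P(3)/P(0) = (1.7×6.4×5.9)/(5.0×3.7×6.6) = 0.52573
P(4)/P(0) = (1.7×6.4×5.9×6.1)/(5.0×3.7×6.6×2.8) = 1.1453
P(5)/P(0) = (1.7×6.4×5.9×6.1×6.8)/(5.0×3.7×6.6×2.8×4.4) = 1.7701
P(6)/P(0) = (1.7×6.4×5.9×6.1×6.8×3.3)/(5.0×3.7×6.6×2.8×4.4×6.6) = 0.88504

Normalization: ∑ P(n) = 1
P(0) × (1.0000 + 0.34000 + 0.58811 + 0.52573 + 1.1453 + 1.7701 + 0.88504) = 1
P(0) × 6.2543 = 1
P(0) = 1/6.2543 = 0.1599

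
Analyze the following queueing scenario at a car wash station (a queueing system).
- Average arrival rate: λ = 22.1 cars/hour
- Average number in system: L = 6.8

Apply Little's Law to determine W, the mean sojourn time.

Little's Law: L = λW, so W = L/λ
W = 6.8/22.1 = 0.3077 hours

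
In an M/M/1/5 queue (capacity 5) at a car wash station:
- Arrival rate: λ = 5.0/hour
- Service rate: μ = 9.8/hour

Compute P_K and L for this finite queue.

ρ = λ/μ = 5.0/9.8 = 0.5102
P₀ = (1-ρ)/(1-ρ^(K+1)) = (1-0.5102)/(1-0.5102^6) = 0.4898/0.9824 = 0.4986
P_K = P₀×ρ^K = 0.4986 × 0.5102^5 = 0.4986 × 0.03457 = 0.01724
Blocking probability P_5 = 0.01724 (1.72%)
L = ρ[1 - (K+1)ρ^K + Kρ^(K+1)] / [(1-ρ)(1-ρ^(K+1))]
L = 0.5102 × (1 - 6×0.03457 + 5×0.01764) / ((1 - 0.5102) × (1 - 0.01764)) = 0.9339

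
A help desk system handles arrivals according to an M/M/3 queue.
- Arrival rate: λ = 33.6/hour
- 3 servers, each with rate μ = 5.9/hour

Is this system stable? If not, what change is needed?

Stability requires ρ = λ/(cμ) < 1
ρ = 33.6/(3 × 5.9) = 33.6/17.70 = 1.8983
Since 1.8983 ≥ 1, the system is UNSTABLE.
Need c > λ/μ = 33.6/5.9 = 5.69.
Minimum servers needed: c = 6.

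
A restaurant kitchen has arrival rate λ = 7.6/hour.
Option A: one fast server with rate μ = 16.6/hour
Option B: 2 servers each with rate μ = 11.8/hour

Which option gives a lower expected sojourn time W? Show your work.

Option A: single server μ = 16.6 (M/M/1)
  ρ_A = 7.6/16.6 = 0.4578
  W_A = 1/(μ-λ) = 1/(16.6-7.6) = 1/9.00 = 0.1111

Option B: 2 servers μ = 11.8 (M/M/2)
  ρ_B = λ/(cμ) = 7.6/(2×11.8) = 0.3220
  Offered load a = λ/μ = cρ = 7.6/11.8 = 0.6441
  P₀ = [ Σₙ₌₀^1 aⁿ/n! + a^2/(2!(1-ρ)) ]⁻¹
  Σ = a^0/0! + a^1/1! = 1.0000 + 0.6441 = 1.6441
  a^2/(2!(1-ρ)) = 0.4148/(2 × 0.6780) = 0.3059
  P₀ = 1/(1.6441 + 0.3059) = 0.5128
  Lq = P₀·a^2·ρ / (2!(1-ρ)²) = 0.51282 × 0.41482 × 0.32203 / (2 × 0.45964) = 0.07452
  Wq_B = Lq/λ = 0.074522/7.6 = 0.0098055
  W_B = Wq_B + 1/μ = 0.0098055 + 0.084746 = 0.09455

Since W_B = 0.09455 < W_A = 0.1111, Option B (multiple servers) has the shorter time in system.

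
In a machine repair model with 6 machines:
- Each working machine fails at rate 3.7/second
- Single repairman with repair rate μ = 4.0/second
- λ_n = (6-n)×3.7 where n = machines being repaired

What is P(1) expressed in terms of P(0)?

P(1)/P(0) = ∏_{i=0}^{1-1} λ_i/μ_{i+1}
= (6-0)×3.7/4.0
= 5.5500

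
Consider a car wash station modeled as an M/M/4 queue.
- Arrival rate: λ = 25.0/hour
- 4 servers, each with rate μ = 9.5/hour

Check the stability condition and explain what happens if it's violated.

Stability requires ρ = λ/(cμ) < 1
ρ = 25.0/(4 × 9.5) = 25.0/38.00 = 0.6579
Since 0.6579 < 1, the system is STABLE.
The servers are busy 65.79% of the time.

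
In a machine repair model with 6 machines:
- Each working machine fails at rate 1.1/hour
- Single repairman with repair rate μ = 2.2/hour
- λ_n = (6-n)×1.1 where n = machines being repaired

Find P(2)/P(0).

P(2)/P(0) = ∏_{i=0}^{2-1} λ_i/μ_{i+1}
= (6-0)×1.1/2.2 × (6-1)×1.1/2.2
= 7.5000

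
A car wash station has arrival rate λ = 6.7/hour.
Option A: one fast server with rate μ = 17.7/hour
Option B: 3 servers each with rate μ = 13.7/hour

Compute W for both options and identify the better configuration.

Option A: single server μ = 17.7 (M/M/1)
  ρ_A = 6.7/17.7 = 0.3785
  W_A = 1/(μ-λ) = 1/(17.7-6.7) = 1/11.00 = 0.09091

Option B: 3 servers μ = 13.7 (M/M/3)
  ρ_B = λ/(cμ) = 6.7/(3×13.7) = 0.1630
  Offered load a = λ/μ = cρ = 6.7/13.7 = 0.4891
  P₀ = [ Σₙ₌₀^2 aⁿ/n! + a^3/(3!(1-ρ)) ]⁻¹
  Σ = a^0/0! + a^1/1! + a^2/2! = 1.0000 + 0.48905 + 0.11959 = 1.6086
  a^3/(3!(1-ρ)) = 0.11697/(6 × 0.83698) = 0.02329
  P₀ = 1/(1.6086 + 0.02329) = 0.6128
  Lq = P₀·a^3·ρ / (3!(1-ρ)²) = 0.61277 × 0.11697 × 0.16302 / (6 × 0.70054) = 0.002780
  Wq_B = Lq/λ = 0.00277978/6.7 = 0.00041489
  W_B = Wq_B + 1/μ = 0.00041489 + 0.072993 = 0.07341

Since W_B = 0.07341 < W_A = 0.09091, Option B (multiple servers) has the shorter time in system.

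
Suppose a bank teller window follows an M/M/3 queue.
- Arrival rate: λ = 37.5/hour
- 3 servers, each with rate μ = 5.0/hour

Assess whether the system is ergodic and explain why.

Stability requires ρ = λ/(cμ) < 1
ρ = 37.5/(3 × 5.0) = 37.5/15.00 = 2.5000
Since 2.5000 ≥ 1, the system is UNSTABLE.
Need c > λ/μ = 37.5/5.0 = 7.50.
Minimum servers needed: c = 8.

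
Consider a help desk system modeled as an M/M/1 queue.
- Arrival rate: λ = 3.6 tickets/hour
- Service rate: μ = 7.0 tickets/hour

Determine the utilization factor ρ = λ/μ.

Server utilization: ρ = λ/μ
ρ = 3.6/7.0 = 0.5143
The server is busy 51.43% of the time.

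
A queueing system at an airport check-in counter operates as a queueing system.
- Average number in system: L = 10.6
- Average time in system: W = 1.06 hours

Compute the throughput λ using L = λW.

Little's Law: L = λW, so λ = L/W
λ = 10.6/1.06 = 10.0000 passengers/hour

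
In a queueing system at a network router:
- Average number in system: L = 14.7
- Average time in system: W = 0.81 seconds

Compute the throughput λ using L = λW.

Little's Law: L = λW, so λ = L/W
λ = 14.7/0.81 = 18.1481 packets/second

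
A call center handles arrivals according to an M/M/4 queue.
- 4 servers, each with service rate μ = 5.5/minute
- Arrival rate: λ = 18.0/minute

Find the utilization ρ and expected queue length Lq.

Traffic intensity: ρ = λ/(cμ) = 18.0/(4×5.5) = 0.8182
Since ρ = 0.8182 < 1, system is stable.
Offered load a = λ/μ = cρ = 18.0/5.5 = 3.2727
P₀ = [ Σₙ₌₀^3 aⁿ/n! + a^4/(4!(1-ρ)) ]⁻¹
Σ = a^0/0! + a^1/1! + a^2/2! + a^3/3! = 1.0000 + 3.2727 + 5.3554 + 5.8422 = 15.4703
a^4/(4!(1-ρ)) = 114.7200/(24 × 0.181818) = 26.2900
P₀ = 1/(15.4703 + 26.2900) = 0.02395
Lq = P₀·a^4·ρ / (4!(1-ρ)²) = 0.0239462 × 114.7200 × 0.818182 / (24 × 0.0330579) = 2.8330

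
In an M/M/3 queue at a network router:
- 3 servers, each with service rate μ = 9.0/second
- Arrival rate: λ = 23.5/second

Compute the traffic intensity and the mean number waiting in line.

Traffic intensity: ρ = λ/(cμ) = 23.5/(3×9.0) = 0.8704
Since ρ = 0.8704 < 1, system is stable.
Offered load a = λ/μ = cρ = 23.5/9.0 = 2.6111
P₀ = [ Σₙ₌₀^2 aⁿ/n! + a^3/(3!(1-ρ)) ]⁻¹
Σ = a^0/0! + a^1/1! + a^2/2! = 1.0000 + 2.6111 + 3.4090 = 7.0201
a^3/(3!(1-ρ)) = 17.80230/(6 × 0.1296296) = 22.8887
P₀ = 1/(7.02006 + 22.8887) = 0.03344
Lq = P₀·a^3·ρ / (3!(1-ρ)²) = 0.033435 × 17.8023 × 0.87037 / (6 × 0.016804) = 5.1383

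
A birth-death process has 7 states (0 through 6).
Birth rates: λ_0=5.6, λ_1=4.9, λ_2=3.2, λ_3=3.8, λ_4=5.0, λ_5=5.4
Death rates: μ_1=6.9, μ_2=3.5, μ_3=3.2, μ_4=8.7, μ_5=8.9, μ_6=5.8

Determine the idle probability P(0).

Ratios P(n)/P(0) = (λ₀···λₙ₋₁)/(μ₁···μₙ):
P(1)/P(0) = (5.6)/(6.9) = 0.8116
P(2)/P(0) = (5.6×4.9)/(6.9×3.5) = 1.1362
P(3)/P(0) = (5.6×4.9×3.2)/(6.9×3.5×3.2) = 1.1362
P(4)/P(0) = (5.6×4.9×3.2×3.8)/(6.9×3.5×3.2×8.7) = 0.4963
P(5)/P(0) = (5.6×4.9×3.2×3.8×5.0)/(6.9×3.5×3.2×8.7×8.9) = 0.2788
P(6)/P(0) = (5.6×4.9×3.2×3.8×5.0×5.4)/(6.9×3.5×3.2×8.7×8.9×5.8) = 0.2596

Normalization: ∑ P(n) = 1
P(0) × (1.0000 + 0.8116 + 1.1362 + 1.1362 + 0.4963 + 0.2788 + 0.2596) = 1
P(0) × 5.1187 = 1
P(0) = 1/5.1187 = 0.1954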